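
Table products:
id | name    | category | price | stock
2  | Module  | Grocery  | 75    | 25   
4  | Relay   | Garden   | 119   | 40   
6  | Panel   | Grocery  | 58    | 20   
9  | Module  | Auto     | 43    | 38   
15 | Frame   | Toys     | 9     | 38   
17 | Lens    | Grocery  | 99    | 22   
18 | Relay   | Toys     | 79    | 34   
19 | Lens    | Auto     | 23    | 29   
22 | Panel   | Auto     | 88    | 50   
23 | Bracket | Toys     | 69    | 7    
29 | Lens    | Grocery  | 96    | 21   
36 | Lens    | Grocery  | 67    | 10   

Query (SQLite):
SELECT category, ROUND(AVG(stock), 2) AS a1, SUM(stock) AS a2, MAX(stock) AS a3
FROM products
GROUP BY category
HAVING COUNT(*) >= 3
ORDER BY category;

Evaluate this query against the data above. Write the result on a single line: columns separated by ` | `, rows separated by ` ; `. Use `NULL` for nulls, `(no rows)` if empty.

Group products by category.
Per group compute: ROUND(AVG(stock), 2), SUM(stock), MAX(stock).
HAVING: drop groups with fewer than 3 rows.
  Auto: ids {9, 19, 22} → ROUND(AVG(stock), 2)=39, SUM(stock)=117, MAX(stock)=50
  Garden: ids {4} → ROUND(AVG(stock), 2)=40, SUM(stock)=40, MAX(stock)=40
  Grocery: ids {2, 6, 17, 29, 36} → ROUND(AVG(stock), 2)=19.6, SUM(stock)=98, MAX(stock)=25
  Toys: ids {15, 18, 23} → ROUND(AVG(stock), 2)=26.33, SUM(stock)=79, MAX(stock)=38

Auto | 39 | 117 | 50 ; Grocery | 19.6 | 98 | 25 ; Toys | 26.33 | 79 | 38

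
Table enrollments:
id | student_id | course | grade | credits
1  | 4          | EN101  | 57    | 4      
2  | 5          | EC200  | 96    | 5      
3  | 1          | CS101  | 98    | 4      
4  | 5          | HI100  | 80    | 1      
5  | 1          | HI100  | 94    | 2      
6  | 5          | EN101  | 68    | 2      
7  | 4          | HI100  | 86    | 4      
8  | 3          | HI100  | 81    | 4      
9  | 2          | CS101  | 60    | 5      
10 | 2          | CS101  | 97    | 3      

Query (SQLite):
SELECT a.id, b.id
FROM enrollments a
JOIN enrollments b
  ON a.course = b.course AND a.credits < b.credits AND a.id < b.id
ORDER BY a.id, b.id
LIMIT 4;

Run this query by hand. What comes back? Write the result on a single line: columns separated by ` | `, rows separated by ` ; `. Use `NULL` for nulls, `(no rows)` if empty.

3 | 9 ; 4 | 5 ; 4 | 7 ; 4 | 8

Pairs (a,b) with same course, a.credits < b.credits, a.id < b.id.
course groups: CS101:{3,9,10} EC200:{2} EN101:{1,6} HI100:{4,5,7,8}
Ordered by (a.id, b.id); first 4.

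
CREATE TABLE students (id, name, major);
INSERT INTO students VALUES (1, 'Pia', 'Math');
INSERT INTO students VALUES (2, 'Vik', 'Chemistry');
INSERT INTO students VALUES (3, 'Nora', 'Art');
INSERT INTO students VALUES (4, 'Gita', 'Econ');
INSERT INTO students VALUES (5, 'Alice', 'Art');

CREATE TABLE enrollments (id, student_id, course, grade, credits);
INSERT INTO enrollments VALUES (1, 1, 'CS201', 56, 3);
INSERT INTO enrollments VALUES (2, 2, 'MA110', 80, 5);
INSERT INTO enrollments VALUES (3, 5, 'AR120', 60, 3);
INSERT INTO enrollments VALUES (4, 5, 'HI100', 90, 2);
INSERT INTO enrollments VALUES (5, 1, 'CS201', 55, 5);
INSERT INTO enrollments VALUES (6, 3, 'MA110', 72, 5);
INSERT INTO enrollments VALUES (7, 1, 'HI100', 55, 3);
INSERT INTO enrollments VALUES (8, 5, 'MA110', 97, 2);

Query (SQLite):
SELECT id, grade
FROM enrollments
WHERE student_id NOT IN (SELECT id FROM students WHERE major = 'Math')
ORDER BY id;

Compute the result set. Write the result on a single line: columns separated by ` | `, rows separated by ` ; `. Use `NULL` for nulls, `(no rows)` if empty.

2 | 80 ; 3 | 60 ; 4 | 90 ; 6 | 72 ; 8 | 97

Inner query: students.id where major = 'Math'.
Outer: keep enrollments rows whose student_id is not in that set.
Inner query → {1}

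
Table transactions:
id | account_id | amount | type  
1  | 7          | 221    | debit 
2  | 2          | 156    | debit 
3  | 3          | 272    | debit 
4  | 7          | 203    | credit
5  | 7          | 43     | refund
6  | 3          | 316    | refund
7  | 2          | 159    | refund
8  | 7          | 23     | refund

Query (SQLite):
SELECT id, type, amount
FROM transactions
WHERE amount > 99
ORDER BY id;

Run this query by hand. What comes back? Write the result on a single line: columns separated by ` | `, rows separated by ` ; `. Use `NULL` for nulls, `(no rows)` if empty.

1 | debit | 221 ; 2 | debit | 156 ; 3 | debit | 272 ; 4 | credit | 203 ; 6 | refund | 316 ; 7 | refund | 159

amount > 99: ids {1, 2, 3, 4, 6, 7}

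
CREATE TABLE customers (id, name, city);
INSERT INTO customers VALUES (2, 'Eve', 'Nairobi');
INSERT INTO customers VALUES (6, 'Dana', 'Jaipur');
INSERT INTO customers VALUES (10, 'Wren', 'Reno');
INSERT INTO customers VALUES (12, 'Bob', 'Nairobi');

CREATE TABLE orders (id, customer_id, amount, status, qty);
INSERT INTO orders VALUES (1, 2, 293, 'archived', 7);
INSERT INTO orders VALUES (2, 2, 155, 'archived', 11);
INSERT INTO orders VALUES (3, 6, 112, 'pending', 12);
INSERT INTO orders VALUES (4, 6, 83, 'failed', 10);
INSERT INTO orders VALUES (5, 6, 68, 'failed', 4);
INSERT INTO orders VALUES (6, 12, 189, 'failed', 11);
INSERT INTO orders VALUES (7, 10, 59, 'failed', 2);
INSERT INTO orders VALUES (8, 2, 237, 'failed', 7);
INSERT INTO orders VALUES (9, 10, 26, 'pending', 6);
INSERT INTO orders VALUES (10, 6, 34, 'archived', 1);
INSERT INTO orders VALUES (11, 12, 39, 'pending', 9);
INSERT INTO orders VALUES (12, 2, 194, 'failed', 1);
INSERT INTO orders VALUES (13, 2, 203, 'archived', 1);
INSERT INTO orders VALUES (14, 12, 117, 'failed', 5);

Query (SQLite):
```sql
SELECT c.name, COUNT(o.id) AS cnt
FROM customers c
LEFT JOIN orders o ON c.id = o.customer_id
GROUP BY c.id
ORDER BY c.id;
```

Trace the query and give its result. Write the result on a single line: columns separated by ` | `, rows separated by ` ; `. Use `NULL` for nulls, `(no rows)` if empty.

Eve | 5 ; Dana | 4 ; Wren | 2 ; Bob | 3

LEFT JOIN keeps every customers row; unmatched ones get NULL for orders columns.
Group by customers.id and compute COUNT(o.id). COUNT(col) of an all-NULL group is 0.
  2: ids {1, 2, 8, 12, 13} → COUNT(o.id)=5
  6: ids {3, 4, 5, 10} → COUNT(o.id)=4
  10: ids {7, 9} → COUNT(o.id)=2
  12: ids {6, 11, 14} → COUNT(o.id)=3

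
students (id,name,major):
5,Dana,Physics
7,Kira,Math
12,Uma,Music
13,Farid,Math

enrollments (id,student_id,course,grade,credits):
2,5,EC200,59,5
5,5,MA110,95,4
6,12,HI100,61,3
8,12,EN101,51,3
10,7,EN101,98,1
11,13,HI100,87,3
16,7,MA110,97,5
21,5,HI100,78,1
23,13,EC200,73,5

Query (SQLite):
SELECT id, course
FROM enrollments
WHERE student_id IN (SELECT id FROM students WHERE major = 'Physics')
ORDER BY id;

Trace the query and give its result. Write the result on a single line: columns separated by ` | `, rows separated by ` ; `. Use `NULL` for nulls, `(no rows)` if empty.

Inner query: students.id where major = 'Physics'.
Outer: keep enrollments rows whose student_id is in that set.
Inner query → {5}

2 | EC200 ; 5 | MA110 ; 21 | HI100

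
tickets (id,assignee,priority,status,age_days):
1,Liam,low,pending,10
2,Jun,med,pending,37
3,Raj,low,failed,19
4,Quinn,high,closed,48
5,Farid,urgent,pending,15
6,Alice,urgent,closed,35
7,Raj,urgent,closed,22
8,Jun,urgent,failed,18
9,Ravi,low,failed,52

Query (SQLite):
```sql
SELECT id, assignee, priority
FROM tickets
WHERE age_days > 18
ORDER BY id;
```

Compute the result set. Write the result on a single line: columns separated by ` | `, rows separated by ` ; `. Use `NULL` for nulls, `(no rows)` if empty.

2 | Jun | med ; 3 | Raj | low ; 4 | Quinn | high ; 6 | Alice | urgent ; 7 | Raj | urgent ; 9 | Ravi | low

age_days > 18: ids {2, 3, 4, 6, 7, 9}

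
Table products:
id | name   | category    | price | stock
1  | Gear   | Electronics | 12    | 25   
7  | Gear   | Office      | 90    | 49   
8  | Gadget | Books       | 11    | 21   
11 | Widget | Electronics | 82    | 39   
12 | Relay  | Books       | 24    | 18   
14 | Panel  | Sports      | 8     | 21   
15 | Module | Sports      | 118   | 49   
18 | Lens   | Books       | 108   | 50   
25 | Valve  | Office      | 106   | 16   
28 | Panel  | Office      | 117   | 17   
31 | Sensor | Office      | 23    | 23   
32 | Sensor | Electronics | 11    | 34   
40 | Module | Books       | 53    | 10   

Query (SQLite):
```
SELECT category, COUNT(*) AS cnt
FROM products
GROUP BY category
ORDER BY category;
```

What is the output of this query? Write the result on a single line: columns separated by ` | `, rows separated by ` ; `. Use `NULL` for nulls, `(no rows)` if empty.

Partition products by category; compute COUNT(*) within each group.
  Books: ids {8, 12, 18, 40} → COUNT(*)=4
  Electronics: ids {1, 11, 32} → COUNT(*)=3
  Office: ids {7, 25, 28, 31} → COUNT(*)=4
  Sports: ids {14, 15} → COUNT(*)=2

Books | 4 ; Electronics | 3 ; Office | 4 ; Sports | 2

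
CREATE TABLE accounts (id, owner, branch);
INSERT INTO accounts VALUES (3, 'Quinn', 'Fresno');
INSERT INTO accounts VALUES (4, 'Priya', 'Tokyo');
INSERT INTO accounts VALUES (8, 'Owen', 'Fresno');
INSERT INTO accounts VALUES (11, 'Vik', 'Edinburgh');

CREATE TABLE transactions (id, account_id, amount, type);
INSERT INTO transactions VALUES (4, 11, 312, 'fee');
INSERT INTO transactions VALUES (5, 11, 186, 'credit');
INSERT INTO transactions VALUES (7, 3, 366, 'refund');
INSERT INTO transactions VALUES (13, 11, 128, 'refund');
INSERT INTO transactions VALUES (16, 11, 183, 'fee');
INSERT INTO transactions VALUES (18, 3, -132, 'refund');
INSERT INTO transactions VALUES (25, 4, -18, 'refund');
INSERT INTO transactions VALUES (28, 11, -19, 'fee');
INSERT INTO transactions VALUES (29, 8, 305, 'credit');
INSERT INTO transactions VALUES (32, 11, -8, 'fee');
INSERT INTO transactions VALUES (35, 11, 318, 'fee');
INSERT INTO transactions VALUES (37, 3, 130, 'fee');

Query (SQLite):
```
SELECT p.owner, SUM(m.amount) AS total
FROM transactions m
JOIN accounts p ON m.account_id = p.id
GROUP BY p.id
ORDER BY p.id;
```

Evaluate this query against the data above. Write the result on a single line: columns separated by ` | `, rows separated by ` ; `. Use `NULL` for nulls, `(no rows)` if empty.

Quinn | 364 ; Priya | -18 ; Owen | 305 ; Vik | 1100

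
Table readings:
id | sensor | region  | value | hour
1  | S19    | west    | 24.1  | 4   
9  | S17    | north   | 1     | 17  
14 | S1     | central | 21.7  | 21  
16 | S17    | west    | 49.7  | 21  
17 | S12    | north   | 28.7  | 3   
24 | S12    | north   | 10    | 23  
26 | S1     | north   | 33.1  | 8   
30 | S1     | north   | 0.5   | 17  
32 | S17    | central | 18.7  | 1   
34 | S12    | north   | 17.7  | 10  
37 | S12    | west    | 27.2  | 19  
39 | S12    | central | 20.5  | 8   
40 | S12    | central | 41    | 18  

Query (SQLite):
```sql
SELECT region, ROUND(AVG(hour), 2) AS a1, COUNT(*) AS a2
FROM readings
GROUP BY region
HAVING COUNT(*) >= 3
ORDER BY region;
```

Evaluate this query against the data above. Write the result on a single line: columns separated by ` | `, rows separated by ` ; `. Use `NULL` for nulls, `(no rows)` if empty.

Group readings by region.
Per group compute: ROUND(AVG(hour), 2), COUNT(*).
HAVING: drop groups with fewer than 3 rows.
  central: ids {14, 32, 39, 40} → ROUND(AVG(hour), 2)=12, COUNT(*)=4
  north: ids {9, 17, 24, 26, 30, 34} → ROUND(AVG(hour), 2)=13, COUNT(*)=6
  west: ids {1, 16, 37} → ROUND(AVG(hour), 2)=14.67, COUNT(*)=3

central | 12 | 4 ; north | 13 | 6 ; west | 14.67 | 3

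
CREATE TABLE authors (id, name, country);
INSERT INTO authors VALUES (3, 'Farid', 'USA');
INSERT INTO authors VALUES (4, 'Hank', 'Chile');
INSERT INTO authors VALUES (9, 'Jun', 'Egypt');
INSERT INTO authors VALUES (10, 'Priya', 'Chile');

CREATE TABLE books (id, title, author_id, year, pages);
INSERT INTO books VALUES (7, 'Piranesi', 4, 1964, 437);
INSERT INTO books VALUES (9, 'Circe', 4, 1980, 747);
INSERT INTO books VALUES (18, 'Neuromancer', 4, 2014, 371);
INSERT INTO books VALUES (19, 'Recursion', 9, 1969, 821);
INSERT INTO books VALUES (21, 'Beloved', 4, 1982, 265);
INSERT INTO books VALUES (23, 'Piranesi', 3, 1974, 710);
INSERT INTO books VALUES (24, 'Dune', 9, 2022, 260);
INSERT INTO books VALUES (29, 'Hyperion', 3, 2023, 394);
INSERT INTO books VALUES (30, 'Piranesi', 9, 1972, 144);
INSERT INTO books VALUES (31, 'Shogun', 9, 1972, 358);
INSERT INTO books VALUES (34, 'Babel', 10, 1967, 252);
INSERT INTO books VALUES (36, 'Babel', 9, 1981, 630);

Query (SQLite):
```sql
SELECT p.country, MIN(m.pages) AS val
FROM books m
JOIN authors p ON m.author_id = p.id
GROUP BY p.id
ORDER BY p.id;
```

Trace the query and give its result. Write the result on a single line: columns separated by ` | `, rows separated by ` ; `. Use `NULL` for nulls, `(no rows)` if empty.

USA | 394 ; Chile | 265 ; Egypt | 144 ; Chile | 252

Join each books row to its authors via author_id.
Group joined rows by authors.id; compute MIN(m.pages) per group.
  3: ids {23, 29} → MIN(m.pages)=394
  4: ids {7, 9, 18, 21} → MIN(m.pages)=265
  9: ids {19, 24, 30, 31, 36} → MIN(m.pages)=144
  10: ids {34} → MIN(m.pages)=252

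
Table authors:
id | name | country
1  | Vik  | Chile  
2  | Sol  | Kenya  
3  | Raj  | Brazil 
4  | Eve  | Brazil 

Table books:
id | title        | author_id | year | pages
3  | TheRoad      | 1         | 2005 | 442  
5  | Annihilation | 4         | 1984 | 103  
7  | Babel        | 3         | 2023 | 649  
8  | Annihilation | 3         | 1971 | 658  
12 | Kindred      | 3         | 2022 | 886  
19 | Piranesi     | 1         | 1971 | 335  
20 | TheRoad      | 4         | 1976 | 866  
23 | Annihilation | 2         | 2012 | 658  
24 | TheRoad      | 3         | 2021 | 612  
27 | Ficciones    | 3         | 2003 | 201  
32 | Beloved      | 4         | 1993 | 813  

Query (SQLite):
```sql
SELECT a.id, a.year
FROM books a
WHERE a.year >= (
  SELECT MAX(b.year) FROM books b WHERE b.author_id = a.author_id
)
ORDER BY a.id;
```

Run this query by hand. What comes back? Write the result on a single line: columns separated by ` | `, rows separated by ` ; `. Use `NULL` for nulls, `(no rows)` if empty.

For each books row a, compute MAX(year) over rows sharing a.author_id.
Keep row a if a.year >= that per-group MAX.
  author_id=1: MAX(year) = 2005
  author_id=2: MAX(year) = 2012
  author_id=3: MAX(year) = 2023
  author_id=4: MAX(year) = 1993

3 | 2005 ; 7 | 2023 ; 23 | 2012 ; 32 | 1993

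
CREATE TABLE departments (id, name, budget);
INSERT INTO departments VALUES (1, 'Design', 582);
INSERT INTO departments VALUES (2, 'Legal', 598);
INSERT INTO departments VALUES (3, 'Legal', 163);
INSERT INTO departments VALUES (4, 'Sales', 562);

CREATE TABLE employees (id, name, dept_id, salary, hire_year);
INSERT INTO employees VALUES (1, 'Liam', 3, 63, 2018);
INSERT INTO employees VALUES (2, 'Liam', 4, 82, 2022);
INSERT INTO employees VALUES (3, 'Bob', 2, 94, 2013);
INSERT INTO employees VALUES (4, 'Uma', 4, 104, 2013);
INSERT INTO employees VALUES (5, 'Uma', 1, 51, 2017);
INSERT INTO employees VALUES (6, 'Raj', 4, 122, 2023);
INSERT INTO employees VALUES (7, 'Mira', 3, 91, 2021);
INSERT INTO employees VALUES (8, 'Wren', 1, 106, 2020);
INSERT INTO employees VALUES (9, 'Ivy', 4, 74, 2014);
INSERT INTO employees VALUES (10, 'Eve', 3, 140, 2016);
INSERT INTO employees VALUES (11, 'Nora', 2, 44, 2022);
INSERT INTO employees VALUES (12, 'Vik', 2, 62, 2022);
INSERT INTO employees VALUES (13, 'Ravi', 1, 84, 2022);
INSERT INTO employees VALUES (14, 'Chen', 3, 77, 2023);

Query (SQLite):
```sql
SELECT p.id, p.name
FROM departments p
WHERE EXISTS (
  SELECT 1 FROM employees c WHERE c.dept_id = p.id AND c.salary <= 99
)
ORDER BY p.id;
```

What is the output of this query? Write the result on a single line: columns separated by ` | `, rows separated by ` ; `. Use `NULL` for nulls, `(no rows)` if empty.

1 | Design ; 2 | Legal ; 3 | Legal ; 4 | Sales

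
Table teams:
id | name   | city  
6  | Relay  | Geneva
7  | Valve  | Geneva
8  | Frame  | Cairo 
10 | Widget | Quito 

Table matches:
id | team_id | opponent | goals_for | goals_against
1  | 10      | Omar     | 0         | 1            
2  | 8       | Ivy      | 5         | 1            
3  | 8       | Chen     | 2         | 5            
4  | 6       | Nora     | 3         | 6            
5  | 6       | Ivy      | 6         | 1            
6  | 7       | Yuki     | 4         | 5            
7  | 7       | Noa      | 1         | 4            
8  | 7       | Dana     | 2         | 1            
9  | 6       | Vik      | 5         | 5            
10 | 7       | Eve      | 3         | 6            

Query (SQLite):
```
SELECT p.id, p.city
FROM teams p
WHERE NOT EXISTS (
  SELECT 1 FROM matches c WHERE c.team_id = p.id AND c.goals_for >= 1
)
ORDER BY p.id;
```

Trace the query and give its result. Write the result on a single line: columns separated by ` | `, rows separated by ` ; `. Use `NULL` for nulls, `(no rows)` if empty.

10 | Quito

For each teams row, check whether any matches with matching team_id has goals_for >= 1.
Keep rows where that is false.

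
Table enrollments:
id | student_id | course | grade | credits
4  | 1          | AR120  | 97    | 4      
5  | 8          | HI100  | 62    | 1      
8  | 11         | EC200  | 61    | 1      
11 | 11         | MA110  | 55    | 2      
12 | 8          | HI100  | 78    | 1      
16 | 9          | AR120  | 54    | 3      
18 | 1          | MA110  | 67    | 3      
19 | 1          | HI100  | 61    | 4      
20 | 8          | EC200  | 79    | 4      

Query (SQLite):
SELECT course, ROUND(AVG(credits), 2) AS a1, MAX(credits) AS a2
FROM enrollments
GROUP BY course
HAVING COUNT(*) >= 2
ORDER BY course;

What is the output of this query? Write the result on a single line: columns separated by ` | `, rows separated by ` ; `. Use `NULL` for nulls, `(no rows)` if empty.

AR120 | 3.5 | 4 ; EC200 | 2.5 | 4 ; HI100 | 2 | 4 ; MA110 | 2.5 | 3

Group enrollments by course.
Per group compute: ROUND(AVG(credits), 2), MAX(credits).
HAVING: drop groups with fewer than 2 rows.
  AR120: ids {4, 16} → ROUND(AVG(credits), 2)=3.5, MAX(credits)=4
  EC200: ids {8, 20} → ROUND(AVG(credits), 2)=2.5, MAX(credits)=4
  HI100: ids {5, 12, 19} → ROUND(AVG(credits), 2)=2, MAX(credits)=4
  MA110: ids {11, 18} → ROUND(AVG(credits), 2)=2.5, MAX(credits)=3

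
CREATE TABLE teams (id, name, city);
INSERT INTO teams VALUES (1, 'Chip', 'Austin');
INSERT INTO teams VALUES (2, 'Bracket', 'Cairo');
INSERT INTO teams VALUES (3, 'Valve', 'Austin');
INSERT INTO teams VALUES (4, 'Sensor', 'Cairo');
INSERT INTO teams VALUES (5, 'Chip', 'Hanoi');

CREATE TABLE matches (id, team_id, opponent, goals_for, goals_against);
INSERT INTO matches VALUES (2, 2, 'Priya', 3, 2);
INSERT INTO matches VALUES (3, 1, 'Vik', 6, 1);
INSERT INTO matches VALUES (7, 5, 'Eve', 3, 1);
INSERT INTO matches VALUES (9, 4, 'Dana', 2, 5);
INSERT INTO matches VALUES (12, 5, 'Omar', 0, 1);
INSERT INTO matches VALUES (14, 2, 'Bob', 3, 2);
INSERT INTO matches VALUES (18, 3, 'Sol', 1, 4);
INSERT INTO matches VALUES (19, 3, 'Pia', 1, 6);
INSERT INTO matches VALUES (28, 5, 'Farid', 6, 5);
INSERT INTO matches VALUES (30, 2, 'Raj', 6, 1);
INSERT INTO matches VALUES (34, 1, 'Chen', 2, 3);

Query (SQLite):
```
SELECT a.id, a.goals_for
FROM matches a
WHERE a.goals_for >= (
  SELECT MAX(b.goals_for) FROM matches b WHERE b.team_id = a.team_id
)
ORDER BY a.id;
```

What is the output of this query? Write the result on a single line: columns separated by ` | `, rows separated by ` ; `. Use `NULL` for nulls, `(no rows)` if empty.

3 | 6 ; 9 | 2 ; 18 | 1 ; 19 | 1 ; 28 | 6 ; 30 | 6

For each matches row a, compute MAX(goals_for) over rows sharing a.team_id.
Keep row a if a.goals_for >= that per-group MAX.
  team_id=1: MAX(goals_for) = 6
  team_id=2: MAX(goals_for) = 6
  team_id=3: MAX(goals_for) = 1
  team_id=4: MAX(goals_for) = 2
  team_id=5: MAX(goals_for) = 6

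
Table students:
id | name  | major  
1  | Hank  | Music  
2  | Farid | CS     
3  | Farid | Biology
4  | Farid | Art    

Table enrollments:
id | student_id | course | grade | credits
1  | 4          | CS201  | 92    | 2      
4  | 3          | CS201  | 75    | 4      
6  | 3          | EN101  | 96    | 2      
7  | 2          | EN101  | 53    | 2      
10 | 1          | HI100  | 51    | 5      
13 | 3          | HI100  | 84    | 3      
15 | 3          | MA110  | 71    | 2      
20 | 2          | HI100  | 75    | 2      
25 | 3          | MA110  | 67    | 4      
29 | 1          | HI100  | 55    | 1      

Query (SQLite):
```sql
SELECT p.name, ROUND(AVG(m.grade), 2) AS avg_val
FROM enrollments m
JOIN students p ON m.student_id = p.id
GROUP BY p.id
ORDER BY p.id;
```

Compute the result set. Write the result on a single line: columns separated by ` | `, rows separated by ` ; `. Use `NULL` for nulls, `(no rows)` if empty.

Join each enrollments row to its students via student_id.
Group joined rows by students.id; compute ROUND(AVG(m.grade), 2) per group.
  1: ids {10, 29} → ROUND(AVG(m.grade), 2)=53
  2: ids {7, 20} → ROUND(AVG(m.grade), 2)=64
  3: ids {4, 6, 13, 15, 25} → ROUND(AVG(m.grade), 2)=78.6
  4: ids {1} → ROUND(AVG(m.grade), 2)=92

Hank | 53 ; Farid | 64 ; Farid | 78.6 ; Farid | 92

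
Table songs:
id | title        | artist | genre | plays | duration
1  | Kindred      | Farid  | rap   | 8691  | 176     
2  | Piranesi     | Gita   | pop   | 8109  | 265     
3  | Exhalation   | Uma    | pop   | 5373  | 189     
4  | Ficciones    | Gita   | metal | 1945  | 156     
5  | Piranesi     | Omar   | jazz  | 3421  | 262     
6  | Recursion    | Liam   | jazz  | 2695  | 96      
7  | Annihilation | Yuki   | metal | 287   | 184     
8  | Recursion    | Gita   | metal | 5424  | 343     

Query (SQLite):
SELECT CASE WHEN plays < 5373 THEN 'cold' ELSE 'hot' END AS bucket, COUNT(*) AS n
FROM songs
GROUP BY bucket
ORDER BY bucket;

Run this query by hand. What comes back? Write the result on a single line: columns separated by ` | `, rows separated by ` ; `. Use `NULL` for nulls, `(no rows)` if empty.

cold | 4 ; hot | 4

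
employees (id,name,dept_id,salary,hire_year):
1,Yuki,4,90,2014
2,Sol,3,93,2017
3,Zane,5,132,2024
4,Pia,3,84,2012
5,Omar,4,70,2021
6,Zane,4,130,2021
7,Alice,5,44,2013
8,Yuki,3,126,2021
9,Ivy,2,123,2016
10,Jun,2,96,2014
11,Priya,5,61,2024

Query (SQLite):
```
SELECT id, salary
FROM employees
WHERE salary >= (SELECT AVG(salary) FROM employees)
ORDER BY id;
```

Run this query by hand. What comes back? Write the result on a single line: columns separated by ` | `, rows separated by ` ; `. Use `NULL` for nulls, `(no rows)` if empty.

Scalar subquery: AVG(salary) over all employees rows = 95.363636 (≈; comparison uses full precision).
Keep rows where salary >= that value.

3 | 132 ; 6 | 130 ; 8 | 126 ; 9 | 123 ; 10 | 96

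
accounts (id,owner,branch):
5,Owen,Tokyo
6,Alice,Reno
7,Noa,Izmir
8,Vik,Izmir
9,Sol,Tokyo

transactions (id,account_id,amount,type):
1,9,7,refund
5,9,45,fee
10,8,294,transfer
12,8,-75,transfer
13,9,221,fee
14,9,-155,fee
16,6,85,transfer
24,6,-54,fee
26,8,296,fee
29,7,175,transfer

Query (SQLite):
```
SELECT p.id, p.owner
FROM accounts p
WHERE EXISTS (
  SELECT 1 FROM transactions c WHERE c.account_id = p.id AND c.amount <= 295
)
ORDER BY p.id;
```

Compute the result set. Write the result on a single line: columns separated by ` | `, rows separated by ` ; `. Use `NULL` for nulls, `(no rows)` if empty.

For each accounts row, check whether any transactions with matching account_id has amount <= 295.
Keep rows where that is true.

6 | Alice ; 7 | Noa ; 8 | Vik ; 9 | Sol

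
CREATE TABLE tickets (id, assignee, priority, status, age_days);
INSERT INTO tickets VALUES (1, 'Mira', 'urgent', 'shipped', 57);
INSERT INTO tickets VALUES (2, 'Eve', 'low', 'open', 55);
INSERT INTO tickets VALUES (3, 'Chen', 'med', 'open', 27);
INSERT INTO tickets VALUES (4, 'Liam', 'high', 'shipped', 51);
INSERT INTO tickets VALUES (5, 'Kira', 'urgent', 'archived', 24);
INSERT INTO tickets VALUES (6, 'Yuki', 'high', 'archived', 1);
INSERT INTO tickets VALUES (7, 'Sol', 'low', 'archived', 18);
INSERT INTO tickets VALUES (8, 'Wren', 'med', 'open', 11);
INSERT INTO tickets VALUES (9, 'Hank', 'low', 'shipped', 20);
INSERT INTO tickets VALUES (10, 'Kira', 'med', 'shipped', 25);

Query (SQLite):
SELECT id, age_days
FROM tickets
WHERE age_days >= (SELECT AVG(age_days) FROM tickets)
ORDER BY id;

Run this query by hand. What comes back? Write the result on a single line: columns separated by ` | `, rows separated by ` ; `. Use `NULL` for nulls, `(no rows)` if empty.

Scalar subquery: AVG(age_days) over all tickets rows = 28.9.
Keep rows where age_days >= that value.

1 | 57 ; 2 | 55 ; 4 | 51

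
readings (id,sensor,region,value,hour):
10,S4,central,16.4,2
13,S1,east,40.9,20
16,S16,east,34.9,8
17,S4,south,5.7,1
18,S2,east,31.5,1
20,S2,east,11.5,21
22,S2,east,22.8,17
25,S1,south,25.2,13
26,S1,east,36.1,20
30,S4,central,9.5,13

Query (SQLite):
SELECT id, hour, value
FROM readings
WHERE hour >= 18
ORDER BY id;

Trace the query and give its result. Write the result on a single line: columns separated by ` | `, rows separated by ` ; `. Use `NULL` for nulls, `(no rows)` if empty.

13 | 20 | 40.9 ; 20 | 21 | 11.5 ; 26 | 20 | 36.1

hour >= 18: ids {13, 20, 26}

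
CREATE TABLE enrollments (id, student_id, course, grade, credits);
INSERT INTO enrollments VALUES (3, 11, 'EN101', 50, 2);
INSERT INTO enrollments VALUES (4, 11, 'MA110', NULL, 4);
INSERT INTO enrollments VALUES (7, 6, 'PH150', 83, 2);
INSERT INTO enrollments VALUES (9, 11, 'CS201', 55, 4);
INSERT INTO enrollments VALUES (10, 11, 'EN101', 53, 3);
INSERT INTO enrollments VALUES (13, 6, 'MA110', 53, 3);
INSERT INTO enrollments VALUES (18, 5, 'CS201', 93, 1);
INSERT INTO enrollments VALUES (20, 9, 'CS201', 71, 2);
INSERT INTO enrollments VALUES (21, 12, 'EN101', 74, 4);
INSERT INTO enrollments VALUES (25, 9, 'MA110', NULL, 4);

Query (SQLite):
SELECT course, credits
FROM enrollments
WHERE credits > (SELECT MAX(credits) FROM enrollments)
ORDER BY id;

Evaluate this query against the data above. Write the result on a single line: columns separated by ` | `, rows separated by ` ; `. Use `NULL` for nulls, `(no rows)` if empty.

(no rows)

Scalar subquery: MAX(credits) over all enrollments rows = 4.
Keep rows where credits > that value.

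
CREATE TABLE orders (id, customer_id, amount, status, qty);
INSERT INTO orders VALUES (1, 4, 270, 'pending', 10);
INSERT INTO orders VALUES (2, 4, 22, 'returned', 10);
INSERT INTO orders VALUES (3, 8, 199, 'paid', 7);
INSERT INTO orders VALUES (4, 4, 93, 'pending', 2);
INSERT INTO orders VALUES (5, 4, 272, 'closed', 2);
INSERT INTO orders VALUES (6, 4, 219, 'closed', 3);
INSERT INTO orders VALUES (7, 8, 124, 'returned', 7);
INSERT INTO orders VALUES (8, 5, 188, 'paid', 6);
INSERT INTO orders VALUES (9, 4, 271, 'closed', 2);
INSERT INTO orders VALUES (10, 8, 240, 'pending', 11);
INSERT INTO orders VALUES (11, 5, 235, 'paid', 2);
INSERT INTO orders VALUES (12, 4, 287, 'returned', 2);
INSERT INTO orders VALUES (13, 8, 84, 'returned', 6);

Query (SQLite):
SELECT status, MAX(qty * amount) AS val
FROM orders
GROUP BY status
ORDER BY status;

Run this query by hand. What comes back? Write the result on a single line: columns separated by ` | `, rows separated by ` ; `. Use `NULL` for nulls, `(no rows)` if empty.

closed | 657 ; paid | 1393 ; pending | 2700 ; returned | 868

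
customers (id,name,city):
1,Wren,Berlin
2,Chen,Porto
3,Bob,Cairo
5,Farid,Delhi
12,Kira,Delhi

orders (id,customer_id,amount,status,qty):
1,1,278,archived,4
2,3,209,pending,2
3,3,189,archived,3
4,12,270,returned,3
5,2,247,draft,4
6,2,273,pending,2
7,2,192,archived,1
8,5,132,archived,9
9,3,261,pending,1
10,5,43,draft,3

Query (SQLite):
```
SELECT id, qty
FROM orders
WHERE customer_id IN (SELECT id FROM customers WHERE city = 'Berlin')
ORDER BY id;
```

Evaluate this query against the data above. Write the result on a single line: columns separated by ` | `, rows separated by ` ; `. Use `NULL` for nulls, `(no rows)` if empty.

Inner query: customers.id where city = 'Berlin'.
Outer: keep orders rows whose customer_id is in that set.
Inner query → {1}

1 | 4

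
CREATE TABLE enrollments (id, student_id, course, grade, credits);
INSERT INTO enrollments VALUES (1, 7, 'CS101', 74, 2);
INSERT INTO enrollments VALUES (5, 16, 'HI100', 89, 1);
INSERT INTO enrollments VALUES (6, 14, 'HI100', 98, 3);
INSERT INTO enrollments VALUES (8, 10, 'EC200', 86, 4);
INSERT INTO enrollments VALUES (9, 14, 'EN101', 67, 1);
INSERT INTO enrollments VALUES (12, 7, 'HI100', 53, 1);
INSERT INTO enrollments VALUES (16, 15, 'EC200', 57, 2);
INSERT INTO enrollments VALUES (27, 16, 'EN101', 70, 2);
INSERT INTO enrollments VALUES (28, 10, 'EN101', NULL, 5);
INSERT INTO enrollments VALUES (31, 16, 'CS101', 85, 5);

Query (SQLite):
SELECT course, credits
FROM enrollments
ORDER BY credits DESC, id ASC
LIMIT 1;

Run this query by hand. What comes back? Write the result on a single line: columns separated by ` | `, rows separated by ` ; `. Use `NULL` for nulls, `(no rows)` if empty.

Sort by credits desc, tiebreak id asc: (5, id=28), (5, id=31), (4, id=8), (3, id=6) …. Take first 1.

EN101 | 5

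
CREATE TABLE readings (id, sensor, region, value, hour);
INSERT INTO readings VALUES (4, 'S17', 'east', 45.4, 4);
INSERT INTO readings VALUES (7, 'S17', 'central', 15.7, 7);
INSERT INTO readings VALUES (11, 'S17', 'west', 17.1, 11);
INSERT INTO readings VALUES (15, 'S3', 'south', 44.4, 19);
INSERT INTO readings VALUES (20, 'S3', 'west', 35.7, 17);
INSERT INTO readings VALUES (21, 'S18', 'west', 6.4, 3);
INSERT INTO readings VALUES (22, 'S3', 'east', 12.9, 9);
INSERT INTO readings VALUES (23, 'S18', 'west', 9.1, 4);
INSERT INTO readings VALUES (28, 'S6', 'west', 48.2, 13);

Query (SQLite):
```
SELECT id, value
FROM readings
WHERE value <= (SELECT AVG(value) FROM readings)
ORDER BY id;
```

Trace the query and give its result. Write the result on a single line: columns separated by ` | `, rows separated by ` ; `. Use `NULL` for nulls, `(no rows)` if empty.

Scalar subquery: AVG(value) over all readings rows = 26.1.
Keep rows where value <= that value.

7 | 15.7 ; 11 | 17.1 ; 21 | 6.4 ; 22 | 12.9 ; 23 | 9.1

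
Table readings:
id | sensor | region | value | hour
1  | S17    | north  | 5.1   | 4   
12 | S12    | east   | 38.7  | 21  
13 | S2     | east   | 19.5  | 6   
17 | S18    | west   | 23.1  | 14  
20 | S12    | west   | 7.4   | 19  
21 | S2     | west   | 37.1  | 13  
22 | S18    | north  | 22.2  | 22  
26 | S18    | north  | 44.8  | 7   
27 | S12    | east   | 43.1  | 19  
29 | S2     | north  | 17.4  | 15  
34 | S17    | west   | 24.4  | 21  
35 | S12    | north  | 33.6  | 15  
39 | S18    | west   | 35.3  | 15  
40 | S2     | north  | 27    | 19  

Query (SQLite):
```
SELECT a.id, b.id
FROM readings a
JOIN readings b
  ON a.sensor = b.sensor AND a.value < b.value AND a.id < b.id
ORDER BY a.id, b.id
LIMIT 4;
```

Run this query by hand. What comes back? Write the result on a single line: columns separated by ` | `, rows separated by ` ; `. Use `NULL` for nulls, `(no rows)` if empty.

1 | 34 ; 12 | 27 ; 13 | 21 ; 13 | 40

Pairs (a,b) with same sensor, a.value < b.value, a.id < b.id.
sensor groups: S12:{12,20,27,35} S17:{1,34} S18:{17,22,26,39} S2:{13,21,29,40}
Ordered by (a.id, b.id); first 4.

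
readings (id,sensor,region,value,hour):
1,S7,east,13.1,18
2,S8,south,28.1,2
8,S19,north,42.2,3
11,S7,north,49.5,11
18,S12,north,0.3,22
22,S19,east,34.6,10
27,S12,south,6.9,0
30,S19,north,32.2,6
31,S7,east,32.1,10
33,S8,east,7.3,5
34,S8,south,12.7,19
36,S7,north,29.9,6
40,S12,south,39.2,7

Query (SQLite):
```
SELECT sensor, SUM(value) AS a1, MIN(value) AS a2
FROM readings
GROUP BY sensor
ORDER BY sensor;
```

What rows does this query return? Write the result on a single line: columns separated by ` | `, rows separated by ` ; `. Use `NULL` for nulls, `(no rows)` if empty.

Group readings by sensor.
Per group compute: SUM(value), MIN(value).
  S12: ids {18, 27, 40} → SUM(value)=46.4, MIN(value)=0.3
  S19: ids {8, 22, 30} → SUM(value)=109, MIN(value)=32.2
  S7: ids {1, 11, 31, 36} → SUM(value)=124.6, MIN(value)=13.1
  S8: ids {2, 33, 34} → SUM(value)=48.1, MIN(value)=7.3

S12 | 46.4 | 0.3 ; S19 | 109 | 32.2 ; S7 | 124.6 | 13.1 ; S8 | 48.1 | 7.3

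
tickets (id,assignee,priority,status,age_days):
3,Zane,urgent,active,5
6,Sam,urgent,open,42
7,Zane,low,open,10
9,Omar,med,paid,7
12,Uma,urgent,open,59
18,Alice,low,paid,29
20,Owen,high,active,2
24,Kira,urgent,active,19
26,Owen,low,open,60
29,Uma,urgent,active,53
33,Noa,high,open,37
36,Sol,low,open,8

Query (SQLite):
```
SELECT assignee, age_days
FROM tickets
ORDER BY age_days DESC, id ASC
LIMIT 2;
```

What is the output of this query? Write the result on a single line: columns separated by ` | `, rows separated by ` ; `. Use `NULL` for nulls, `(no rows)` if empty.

Sort by age_days desc, tiebreak id asc: (60, id=26), (59, id=12), (53, id=29), (42, id=6), (37, id=33) …. Take first 2.

Owen | 60 ; Uma | 59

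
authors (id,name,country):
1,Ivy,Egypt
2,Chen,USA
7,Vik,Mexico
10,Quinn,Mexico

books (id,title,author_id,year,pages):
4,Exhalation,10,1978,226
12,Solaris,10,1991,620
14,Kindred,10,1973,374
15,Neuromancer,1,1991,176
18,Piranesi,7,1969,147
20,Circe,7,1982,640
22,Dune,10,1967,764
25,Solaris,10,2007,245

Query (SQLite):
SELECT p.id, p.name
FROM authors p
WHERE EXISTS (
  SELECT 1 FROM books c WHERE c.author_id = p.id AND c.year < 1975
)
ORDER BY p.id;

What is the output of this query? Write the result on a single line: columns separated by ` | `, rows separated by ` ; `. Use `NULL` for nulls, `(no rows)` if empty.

7 | Vik ; 10 | Quinn

For each authors row, check whether any books with matching author_id has year < 1975.
Keep rows where that is true.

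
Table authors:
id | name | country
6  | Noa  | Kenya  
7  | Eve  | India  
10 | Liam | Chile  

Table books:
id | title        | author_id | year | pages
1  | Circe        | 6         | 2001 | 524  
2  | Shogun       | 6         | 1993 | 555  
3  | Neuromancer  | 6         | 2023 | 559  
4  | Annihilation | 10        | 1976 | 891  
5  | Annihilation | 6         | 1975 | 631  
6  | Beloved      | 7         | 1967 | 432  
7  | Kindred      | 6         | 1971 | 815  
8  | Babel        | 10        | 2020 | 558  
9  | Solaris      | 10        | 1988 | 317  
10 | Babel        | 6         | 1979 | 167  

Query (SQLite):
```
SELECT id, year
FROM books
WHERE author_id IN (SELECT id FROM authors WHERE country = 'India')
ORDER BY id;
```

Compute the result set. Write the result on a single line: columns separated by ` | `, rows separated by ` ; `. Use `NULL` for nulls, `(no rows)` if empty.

Inner query: authors.id where country = 'India'.
Outer: keep books rows whose author_id is in that set.
Inner query → {7}

6 | 1967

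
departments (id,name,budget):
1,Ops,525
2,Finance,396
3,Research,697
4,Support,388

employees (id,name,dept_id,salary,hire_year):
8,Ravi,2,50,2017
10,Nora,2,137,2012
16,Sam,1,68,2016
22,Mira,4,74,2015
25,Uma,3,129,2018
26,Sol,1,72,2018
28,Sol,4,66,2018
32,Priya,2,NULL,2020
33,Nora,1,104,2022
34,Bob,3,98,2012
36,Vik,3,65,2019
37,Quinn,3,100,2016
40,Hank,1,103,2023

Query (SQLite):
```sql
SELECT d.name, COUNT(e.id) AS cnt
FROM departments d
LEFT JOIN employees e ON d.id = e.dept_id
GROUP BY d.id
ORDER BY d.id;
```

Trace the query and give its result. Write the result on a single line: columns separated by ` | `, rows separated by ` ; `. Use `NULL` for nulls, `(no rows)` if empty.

Ops | 4 ; Finance | 3 ; Research | 4 ; Support | 2

LEFT JOIN keeps every departments row; unmatched ones get NULL for employees columns.
Group by departments.id and compute COUNT(e.id). COUNT(col) of an all-NULL group is 0.
  1: ids {16, 26, 33, 40} → COUNT(e.id)=4
  2: ids {8, 10, 32} → COUNT(e.id)=3
  3: ids {25, 34, 36, 37} → COUNT(e.id)=4
  4: ids {22, 28} → COUNT(e.id)=2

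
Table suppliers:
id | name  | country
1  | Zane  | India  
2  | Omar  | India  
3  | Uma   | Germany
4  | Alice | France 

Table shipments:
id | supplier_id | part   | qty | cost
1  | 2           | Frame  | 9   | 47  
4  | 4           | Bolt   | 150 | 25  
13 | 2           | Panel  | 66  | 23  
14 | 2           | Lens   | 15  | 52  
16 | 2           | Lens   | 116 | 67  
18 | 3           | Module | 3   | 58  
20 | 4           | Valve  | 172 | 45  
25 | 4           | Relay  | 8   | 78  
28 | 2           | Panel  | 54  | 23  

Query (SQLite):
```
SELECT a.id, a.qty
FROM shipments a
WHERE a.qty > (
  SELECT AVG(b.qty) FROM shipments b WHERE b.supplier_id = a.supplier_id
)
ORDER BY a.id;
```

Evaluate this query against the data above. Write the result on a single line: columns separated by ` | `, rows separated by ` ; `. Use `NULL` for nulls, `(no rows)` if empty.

4 | 150 ; 13 | 66 ; 16 | 116 ; 20 | 172 ; 28 | 54

For each shipments row a, compute AVG(qty) over rows sharing a.supplier_id.
Keep row a if a.qty > that per-group AVG.
  supplier_id=2: AVG(qty) = 52.0
  supplier_id=3: AVG(qty) = 3.0
  supplier_id=4: AVG(qty) = 110.0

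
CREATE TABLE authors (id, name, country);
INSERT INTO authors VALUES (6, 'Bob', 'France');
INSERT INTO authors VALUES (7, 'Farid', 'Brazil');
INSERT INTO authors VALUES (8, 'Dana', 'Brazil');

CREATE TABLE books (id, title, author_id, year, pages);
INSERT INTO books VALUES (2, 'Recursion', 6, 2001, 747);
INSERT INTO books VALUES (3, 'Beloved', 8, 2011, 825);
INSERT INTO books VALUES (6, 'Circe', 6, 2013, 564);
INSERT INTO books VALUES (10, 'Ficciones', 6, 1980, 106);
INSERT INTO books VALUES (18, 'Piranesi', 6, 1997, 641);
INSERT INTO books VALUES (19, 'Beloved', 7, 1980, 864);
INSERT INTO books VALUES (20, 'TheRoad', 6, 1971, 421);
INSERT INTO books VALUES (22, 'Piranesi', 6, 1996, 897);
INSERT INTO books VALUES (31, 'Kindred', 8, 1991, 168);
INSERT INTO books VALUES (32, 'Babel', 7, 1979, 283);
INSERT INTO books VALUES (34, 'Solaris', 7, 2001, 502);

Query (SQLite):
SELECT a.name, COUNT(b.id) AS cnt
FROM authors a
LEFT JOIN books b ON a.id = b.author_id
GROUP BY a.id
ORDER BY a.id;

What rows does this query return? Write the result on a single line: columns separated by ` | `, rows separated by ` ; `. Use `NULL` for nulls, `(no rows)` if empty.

Bob | 6 ; Farid | 3 ; Dana | 2

LEFT JOIN keeps every authors row; unmatched ones get NULL for books columns.
Group by authors.id and compute COUNT(b.id). COUNT(col) of an all-NULL group is 0.
  6: ids {2, 6, 10, 18, 20, 22} → COUNT(b.id)=6
  7: ids {19, 32, 34} → COUNT(b.id)=3
  8: ids {3, 31} → COUNT(b.id)=2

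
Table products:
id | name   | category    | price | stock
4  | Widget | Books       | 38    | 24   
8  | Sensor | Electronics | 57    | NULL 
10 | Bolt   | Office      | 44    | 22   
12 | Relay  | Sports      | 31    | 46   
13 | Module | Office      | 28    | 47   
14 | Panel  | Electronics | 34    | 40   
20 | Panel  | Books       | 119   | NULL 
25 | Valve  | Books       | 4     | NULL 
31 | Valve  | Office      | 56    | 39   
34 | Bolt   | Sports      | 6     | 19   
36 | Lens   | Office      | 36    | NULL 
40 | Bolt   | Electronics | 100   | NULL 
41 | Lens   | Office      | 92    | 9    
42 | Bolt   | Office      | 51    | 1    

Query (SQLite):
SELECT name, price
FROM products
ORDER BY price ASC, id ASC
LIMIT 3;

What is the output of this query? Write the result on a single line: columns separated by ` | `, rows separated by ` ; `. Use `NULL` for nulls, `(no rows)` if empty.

Sort by price asc, tiebreak id asc: (4, id=25), (6, id=34), (28, id=13), (31, id=12), (34, id=14), (36, id=36) …. Take first 3.

Valve | 4 ; Bolt | 6 ; Module | 28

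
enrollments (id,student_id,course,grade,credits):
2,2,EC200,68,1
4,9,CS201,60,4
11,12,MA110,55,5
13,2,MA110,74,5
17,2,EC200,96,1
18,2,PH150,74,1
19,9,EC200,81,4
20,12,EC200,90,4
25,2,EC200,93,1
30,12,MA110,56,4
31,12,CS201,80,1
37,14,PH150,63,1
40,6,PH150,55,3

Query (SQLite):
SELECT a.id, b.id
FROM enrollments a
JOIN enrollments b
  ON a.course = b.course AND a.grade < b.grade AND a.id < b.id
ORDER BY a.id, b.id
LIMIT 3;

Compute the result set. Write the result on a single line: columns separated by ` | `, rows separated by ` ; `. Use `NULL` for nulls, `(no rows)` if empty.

Pairs (a,b) with same course, a.grade < b.grade, a.id < b.id.
course groups: CS201:{4,31} EC200:{2,17,19,20,25} MA110:{11,13,30} PH150:{18,37,40}
Ordered by (a.id, b.id); first 3.

2 | 17 ; 2 | 19 ; 2 | 20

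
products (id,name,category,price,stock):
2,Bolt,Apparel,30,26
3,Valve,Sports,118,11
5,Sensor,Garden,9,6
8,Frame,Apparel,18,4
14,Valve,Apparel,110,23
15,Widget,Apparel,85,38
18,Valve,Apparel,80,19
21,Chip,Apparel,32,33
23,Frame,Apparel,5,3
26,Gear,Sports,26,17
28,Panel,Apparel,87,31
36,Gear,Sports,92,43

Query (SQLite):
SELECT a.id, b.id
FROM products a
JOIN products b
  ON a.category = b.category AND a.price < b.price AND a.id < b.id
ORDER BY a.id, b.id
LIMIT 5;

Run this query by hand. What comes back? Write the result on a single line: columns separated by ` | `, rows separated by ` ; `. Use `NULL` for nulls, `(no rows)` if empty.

Pairs (a,b) with same category, a.price < b.price, a.id < b.id.
category groups: Apparel:{2,8,14,15,18,21,23,28} Garden:{5} Sports:{3,26,36}
Ordered by (a.id, b.id); first 5.

2 | 14 ; 2 | 15 ; 2 | 18 ; 2 | 21 ; 2 | 28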